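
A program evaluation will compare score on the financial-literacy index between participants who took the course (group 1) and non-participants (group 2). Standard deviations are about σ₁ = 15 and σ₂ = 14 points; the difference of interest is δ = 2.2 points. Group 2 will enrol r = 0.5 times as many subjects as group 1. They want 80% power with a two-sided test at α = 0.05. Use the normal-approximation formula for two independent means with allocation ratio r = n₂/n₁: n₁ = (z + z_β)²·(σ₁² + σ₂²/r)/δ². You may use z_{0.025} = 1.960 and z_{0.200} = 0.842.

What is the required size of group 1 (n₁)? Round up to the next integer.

n₁ = (z_{α/2} + z_β)² · (σ₁² + σ₂²/r) / δ²
   = (1.960 + 0.842)² · (15² + 14²/0.5) / 2.2²
   = 7.8512 · (225 + 392) / 4.84
   = 7.8512 · 617 / 4.84
   = 1000.87
Round up → n₁ = 1001; n₂ = r·n₁ = 0.5 × 1001 = 501.

n₁ = 1001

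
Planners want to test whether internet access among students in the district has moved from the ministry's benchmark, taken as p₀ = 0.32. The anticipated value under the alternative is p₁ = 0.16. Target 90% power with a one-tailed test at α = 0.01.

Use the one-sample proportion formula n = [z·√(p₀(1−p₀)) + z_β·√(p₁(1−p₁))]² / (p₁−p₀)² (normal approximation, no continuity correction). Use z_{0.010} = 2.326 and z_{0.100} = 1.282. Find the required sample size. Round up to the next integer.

n = 95

n = [z_α·√(p₀q₀) + z_β·√(p₁q₁)]² / (p₁ − p₀)²
  = [2.326·√(0.32·0.68) + 1.282·√(0.16·0.84)]² / (-0.16)²
  = [2.326·0.4665 + 1.282·0.3666]² / 0.0256
  = [1.5550]² / 0.0256
  = 94.46
Round up → n = 95.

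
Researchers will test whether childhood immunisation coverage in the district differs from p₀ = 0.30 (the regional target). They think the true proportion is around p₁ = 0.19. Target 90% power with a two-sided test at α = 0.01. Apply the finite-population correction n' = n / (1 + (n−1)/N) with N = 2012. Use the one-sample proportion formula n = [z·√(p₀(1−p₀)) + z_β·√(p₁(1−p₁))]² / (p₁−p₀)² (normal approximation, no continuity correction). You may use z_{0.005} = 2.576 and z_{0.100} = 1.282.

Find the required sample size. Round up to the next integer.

n = 210

n = [z_{α/2}·√(p₀q₀) + z_β·√(p₁q₁)]² / (p₁ − p₀)²
  = [2.576·√(0.30·0.70) + 1.282·√(0.19·0.81)]² / (-0.11)²
  = [2.576·0.4583 + 1.282·0.3923]² / 0.0121
  = [1.6834]² / 0.0121
  = 234.20
Finite-population correction (N = 2012): 234.20 / (1 + (234.20 − 1)/2012) = 209.88.
Round up → n = 210.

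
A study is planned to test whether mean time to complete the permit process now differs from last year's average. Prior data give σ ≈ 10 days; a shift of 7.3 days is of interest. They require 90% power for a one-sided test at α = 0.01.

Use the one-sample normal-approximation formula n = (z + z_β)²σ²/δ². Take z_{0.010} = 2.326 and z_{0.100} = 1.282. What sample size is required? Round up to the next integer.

n = (z_α + z_β)² · σ² / δ²
  = (2.326 + 1.282)² · 10² / 7.3²
  = 13.0177 · 100 / 53.29
  = 24.43
Round up → n = 25.

n = 25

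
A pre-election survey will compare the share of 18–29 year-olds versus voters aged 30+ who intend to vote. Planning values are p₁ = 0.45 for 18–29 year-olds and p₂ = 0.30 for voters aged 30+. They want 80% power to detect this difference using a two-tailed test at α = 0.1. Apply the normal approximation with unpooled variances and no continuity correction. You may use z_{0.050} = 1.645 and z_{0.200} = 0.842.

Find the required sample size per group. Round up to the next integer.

n = 126 per group

n = (z_{α/2} + z_β)² · [p₁(1−p₁) + p₂(1−p₂)] / (p₁ − p₂)²
  = (1.645 + 0.842)² · (0.45·0.55 + 0.30·0.70) / (0.15)²
  = (2.487)² · (0.2475 + 0.2100) / 0.0225
  = 6.1852 · 0.4575 / 0.0225
  = 125.77
Round up → n = 126 per group.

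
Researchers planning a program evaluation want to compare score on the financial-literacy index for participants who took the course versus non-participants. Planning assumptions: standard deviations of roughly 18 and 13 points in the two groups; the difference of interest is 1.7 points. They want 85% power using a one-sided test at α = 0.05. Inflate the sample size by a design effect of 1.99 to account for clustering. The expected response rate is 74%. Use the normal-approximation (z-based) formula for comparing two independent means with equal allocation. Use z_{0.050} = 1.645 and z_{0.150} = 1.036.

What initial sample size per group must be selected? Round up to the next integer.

n = (z_α + z_β)² · (σ₁² + σ₂²) / δ²
  = (1.645 + 1.036)² · (18² + 13² = 493) / 1.7²
  = 7.1878 · 493 / 2.89
  = 1226.15
Design effect: 1.99 × 1226.15 = 2440.03.
Adjust for 74% response: 2440.03 / 0.74 = 3297.34.
Round up → n = 3298 per group.

n = 3298 per group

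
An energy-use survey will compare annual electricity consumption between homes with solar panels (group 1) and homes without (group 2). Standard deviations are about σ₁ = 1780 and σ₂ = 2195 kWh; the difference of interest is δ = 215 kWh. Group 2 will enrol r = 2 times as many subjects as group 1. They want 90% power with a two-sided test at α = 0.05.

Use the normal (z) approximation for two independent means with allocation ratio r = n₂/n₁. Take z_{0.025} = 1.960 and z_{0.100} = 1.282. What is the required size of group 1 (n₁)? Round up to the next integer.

n₁ = (z_{α/2} + z_β)² · (σ₁² + σ₂²/r) / δ²
   = (1.960 + 1.282)² · (1780² + 2195²/2) / 215²
   = 10.5106 · (3168400 + 2409012.5) / 46225
   = 10.5106 · 5577412.5 / 46225
   = 1268.18
Round up → n₁ = 1269; n₂ = r·n₁ = 2 × 1269 = 2538.

n₁ = 1269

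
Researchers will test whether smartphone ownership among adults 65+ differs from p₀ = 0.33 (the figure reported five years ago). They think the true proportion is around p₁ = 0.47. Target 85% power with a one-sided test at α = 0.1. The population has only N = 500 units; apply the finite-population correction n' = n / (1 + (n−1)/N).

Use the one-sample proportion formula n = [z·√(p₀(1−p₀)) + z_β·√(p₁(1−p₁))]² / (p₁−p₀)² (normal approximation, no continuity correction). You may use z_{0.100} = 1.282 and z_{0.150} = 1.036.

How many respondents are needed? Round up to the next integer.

n = [z_α·√(p₀q₀) + z_β·√(p₁q₁)]² / (p₁ − p₀)²
  = [1.282·√(0.33·0.67) + 1.036·√(0.47·0.53)]² / (0.14)²
  = [1.282·0.4702 + 1.036·0.4991]² / 0.0196
  = [1.1199]² / 0.0196
  = 63.99
Finite-population correction (N = 500): 63.99 / (1 + (63.99 − 1)/500) = 56.83.
Round up → n = 57.

n = 57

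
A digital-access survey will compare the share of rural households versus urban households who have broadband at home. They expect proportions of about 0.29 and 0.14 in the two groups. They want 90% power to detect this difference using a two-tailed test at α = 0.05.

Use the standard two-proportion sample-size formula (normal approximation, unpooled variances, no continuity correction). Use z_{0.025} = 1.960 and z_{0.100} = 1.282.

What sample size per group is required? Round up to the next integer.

n = (z_{α/2} + z_β)² · [p₁(1−p₁) + p₂(1−p₂)] / (p₁ − p₂)²
  = (1.960 + 1.282)² · (0.29·0.71 + 0.14·0.86) / (0.15)²
  = (3.242)² · (0.2059 + 0.1204) / 0.0225
  = 10.5106 · 0.3263 / 0.0225
  = 152.43
Round up → n = 153 per group.

n = 153 per group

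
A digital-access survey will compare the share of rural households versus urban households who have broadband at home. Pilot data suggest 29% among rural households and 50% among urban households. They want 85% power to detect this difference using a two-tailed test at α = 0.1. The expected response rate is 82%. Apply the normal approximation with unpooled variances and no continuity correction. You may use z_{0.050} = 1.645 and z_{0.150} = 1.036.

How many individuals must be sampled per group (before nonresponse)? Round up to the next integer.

n = (z_{α/2} + z_β)² · [p₁(1−p₁) + p₂(1−p₂)] / (p₁ − p₂)²
  = (1.645 + 1.036)² · (0.29·0.71 + 0.50·0.50) / (-0.21)²
  = (2.681)² · (0.2059 + 0.2500) / 0.0441
  = 7.1878 · 0.4559 / 0.0441
  = 74.31
Adjust for 82% response: 74.31 / 0.82 = 90.62.
Round up → n = 91 per group.

n = 91 per group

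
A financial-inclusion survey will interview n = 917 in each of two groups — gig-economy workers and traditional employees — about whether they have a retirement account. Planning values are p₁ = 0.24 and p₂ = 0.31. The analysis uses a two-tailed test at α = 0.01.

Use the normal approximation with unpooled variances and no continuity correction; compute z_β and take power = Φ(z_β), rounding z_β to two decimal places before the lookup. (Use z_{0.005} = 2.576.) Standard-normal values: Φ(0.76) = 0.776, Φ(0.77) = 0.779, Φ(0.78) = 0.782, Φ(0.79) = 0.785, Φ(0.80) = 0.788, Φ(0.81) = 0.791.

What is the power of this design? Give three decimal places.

Power ≈ 0.785

z_β = |p₁−p₂|·√(n/[p₁q₁+p₂q₂]) − z_{α/2}
    = 0.07 · √(917/0.3963) − 2.576
    = 0.07 · 48.1031 − 2.576
    = 3.3672 − 2.576 = 0.7912 → 0.79
Power = Φ(0.79) = 0.785.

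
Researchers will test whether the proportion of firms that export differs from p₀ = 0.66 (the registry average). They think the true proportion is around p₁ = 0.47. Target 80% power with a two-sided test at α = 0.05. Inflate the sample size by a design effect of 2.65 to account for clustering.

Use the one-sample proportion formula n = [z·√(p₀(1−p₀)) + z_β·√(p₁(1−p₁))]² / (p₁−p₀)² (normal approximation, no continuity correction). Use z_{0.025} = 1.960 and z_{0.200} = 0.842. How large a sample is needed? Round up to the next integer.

n = 134

n = [z_{α/2}·√(p₀q₀) + z_β·√(p₁q₁)]² / (p₁ − p₀)²
  = [1.960·√(0.66·0.34) + 0.842·√(0.47·0.53)]² / (-0.19)²
  = [1.960·0.4737 + 0.842·0.4991]² / 0.0361
  = [1.3487]² / 0.0361
  = 50.39
Design effect: 2.65 × 50.39 = 133.53.
Round up → n = 134.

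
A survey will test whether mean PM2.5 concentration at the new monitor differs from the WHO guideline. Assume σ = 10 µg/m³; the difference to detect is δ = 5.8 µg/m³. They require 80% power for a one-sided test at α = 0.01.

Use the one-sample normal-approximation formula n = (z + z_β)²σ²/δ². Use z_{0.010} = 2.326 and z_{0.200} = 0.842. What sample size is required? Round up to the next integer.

n = 30

n = (z_α + z_β)² · σ² / δ²
  = (2.326 + 0.842)² · 10² / 5.8²
  = 10.0362 · 100 / 33.64
  = 29.83
Round up → n = 30.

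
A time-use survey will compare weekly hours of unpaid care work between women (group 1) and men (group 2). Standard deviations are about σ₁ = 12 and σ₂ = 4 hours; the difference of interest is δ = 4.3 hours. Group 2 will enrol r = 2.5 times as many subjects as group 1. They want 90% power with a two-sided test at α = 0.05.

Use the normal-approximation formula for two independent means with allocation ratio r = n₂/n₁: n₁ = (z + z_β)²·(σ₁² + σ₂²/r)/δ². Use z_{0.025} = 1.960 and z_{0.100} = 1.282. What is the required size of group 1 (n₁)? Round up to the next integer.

n₁ = 86

n₁ = (z_{α/2} + z_β)² · (σ₁² + σ₂²/r) / δ²
   = (1.960 + 1.282)² · (12² + 4²/2.5) / 4.3²
   = 10.5106 · (144 + 6.4) / 18.49
   = 10.5106 · 150.4 / 18.49
   = 85.49
Round up → n₁ = 86; n₂ = r·n₁ = 2.5 × 86 = 215.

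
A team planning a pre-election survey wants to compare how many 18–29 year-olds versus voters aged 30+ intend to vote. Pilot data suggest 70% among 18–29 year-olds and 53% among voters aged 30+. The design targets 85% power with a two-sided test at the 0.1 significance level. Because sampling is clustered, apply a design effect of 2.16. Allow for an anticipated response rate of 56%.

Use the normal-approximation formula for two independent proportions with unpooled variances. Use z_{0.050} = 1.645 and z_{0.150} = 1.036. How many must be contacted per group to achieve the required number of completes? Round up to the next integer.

n = 441 per group

n = (z_{α/2} + z_β)² · [p₁(1−p₁) + p₂(1−p₂)] / (p₁ − p₂)²
  = (1.645 + 1.036)² · (0.70·0.30 + 0.53·0.47) / (0.17)²
  = (2.681)² · (0.2100 + 0.2491) / 0.0289
  = 7.1878 · 0.4591 / 0.0289
  = 114.18
Design effect: 2.16 × 114.18 = 246.64.
Adjust for 56% response: 246.64 / 0.56 = 440.42.
Round up → n = 441 per group.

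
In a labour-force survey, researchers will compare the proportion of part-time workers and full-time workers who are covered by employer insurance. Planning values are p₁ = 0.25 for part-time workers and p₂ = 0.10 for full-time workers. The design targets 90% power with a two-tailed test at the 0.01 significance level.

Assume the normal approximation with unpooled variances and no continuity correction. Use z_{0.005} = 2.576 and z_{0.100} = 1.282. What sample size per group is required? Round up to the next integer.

n = (z_{α/2} + z_β)² · [p₁(1−p₁) + p₂(1−p₂)] / (p₁ − p₂)²
  = (2.576 + 1.282)² · (0.25·0.75 + 0.10·0.90) / (0.15)²
  = (3.858)² · (0.1875 + 0.0900) / 0.0225
  = 14.8842 · 0.2775 / 0.0225
  = 183.57
Round up → n = 184 per group.

n = 184 per group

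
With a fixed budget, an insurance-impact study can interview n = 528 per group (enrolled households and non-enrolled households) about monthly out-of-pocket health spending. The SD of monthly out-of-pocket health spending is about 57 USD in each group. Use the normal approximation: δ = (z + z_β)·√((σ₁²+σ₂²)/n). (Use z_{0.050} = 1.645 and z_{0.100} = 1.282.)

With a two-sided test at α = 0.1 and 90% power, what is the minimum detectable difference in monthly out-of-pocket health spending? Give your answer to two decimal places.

δ = (z_{α/2} + z_β) · √((σ₁²+σ₂²)/n)
  = (1.645 + 1.282) · √(6498/528)
  = 2.927 · √12.3068
  = 2.927 · 3.5081
  = 10.2682

Minimum detectable difference ≈ 10.27 USD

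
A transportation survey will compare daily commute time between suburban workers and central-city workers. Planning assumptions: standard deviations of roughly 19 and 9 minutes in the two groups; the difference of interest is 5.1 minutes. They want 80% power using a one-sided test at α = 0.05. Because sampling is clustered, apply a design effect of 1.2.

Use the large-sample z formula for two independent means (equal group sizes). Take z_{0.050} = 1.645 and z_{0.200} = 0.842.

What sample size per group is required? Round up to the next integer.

n = (z_α + z_β)² · (σ₁² + σ₂²) / δ²
  = (1.645 + 0.842)² · (19² + 9² = 442) / 5.1²
  = 6.1852 · 442 / 26.01
  = 105.11
Design effect: 1.2 × 105.11 = 126.13.
Round up → n = 127 per group.

n = 127 per group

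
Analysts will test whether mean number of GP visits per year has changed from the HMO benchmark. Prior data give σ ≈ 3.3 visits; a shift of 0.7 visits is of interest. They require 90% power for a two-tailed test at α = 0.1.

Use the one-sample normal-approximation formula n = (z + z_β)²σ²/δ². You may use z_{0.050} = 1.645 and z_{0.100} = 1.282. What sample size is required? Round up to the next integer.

n = (z_{α/2} + z_β)² · σ² / δ²
  = (1.645 + 1.282)² · 3.3² / 0.7²
  = 8.5673 · 10.89 / 0.49
  = 190.40
Round up → n = 191.

n = 191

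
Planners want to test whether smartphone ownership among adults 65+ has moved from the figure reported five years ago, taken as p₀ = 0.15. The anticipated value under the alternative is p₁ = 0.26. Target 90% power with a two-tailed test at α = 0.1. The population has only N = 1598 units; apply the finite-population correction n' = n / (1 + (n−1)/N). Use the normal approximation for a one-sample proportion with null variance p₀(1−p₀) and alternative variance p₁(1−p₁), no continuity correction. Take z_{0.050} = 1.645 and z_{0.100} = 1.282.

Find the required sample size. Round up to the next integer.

n = [z_{α/2}·√(p₀q₀) + z_β·√(p₁q₁)]² / (p₁ − p₀)²
  = [1.645·√(0.15·0.85) + 1.282·√(0.26·0.74)]² / (0.11)²
  = [1.645·0.3571 + 1.282·0.4386]² / 0.0121
  = [1.1497]² / 0.0121
  = 109.24
Finite-population correction (N = 1598): 109.24 / (1 + (109.24 − 1)/1598) = 102.31.
Round up → n = 103.

n = 103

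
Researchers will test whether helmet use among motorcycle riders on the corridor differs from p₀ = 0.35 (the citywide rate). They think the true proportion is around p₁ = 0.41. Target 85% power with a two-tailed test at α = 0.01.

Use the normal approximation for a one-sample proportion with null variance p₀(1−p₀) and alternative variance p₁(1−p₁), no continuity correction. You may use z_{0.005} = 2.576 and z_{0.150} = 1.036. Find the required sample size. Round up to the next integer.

n = [z_{α/2}·√(p₀q₀) + z_β·√(p₁q₁)]² / (p₁ − p₀)²
  = [2.576·√(0.35·0.65) + 1.036·√(0.41·0.59)]² / (0.06)²
  = [2.576·0.4770 + 1.036·0.4918]² / 0.0036
  = [1.7382]² / 0.0036
  = 839.27
Round up → n = 840.

n = 840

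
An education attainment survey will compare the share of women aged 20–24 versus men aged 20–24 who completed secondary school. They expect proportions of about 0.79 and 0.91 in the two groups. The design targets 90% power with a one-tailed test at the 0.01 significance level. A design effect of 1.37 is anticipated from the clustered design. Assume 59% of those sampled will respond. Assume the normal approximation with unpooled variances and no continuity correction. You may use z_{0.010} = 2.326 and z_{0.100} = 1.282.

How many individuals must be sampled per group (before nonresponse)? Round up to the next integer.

n = 521 per group

n = (z_α + z_β)² · [p₁(1−p₁) + p₂(1−p₂)] / (p₁ − p₂)²
  = (2.326 + 1.282)² · (0.79·0.21 + 0.91·0.09) / (-0.12)²
  = (3.608)² · (0.1659 + 0.0819) / 0.0144
  = 13.0177 · 0.2478 / 0.0144
  = 224.01
Design effect: 1.37 × 224.01 = 306.90.
Adjust for 59% response: 306.90 / 0.59 = 520.16.
Round up → n = 521 per group.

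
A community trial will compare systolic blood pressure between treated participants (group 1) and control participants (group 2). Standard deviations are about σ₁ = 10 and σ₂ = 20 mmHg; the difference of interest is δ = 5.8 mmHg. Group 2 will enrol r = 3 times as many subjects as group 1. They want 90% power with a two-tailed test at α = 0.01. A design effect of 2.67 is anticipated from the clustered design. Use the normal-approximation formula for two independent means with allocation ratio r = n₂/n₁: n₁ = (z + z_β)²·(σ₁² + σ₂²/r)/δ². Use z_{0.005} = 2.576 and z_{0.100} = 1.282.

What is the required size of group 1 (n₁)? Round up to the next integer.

n₁ = 276

n₁ = (z_{α/2} + z_β)² · (σ₁² + σ₂²/r) / δ²
   = (2.576 + 1.282)² · (10² + 20²/3) / 5.8²
   = 14.8842 · (100 + 133.3333) / 33.64
   = 14.8842 · 233.3333 / 33.64
   = 103.24
Design effect: 2.67 × 103.24 = 275.65.
Round up → n₁ = 276; n₂ = r·n₁ = 3 × 276 = 828.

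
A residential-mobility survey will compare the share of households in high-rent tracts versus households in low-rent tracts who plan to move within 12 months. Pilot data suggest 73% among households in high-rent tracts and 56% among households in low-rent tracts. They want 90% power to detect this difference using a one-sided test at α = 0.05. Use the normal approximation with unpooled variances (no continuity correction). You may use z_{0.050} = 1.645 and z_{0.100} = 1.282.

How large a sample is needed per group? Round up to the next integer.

n = 132 per group

n = (z_α + z_β)² · [p₁(1−p₁) + p₂(1−p₂)] / (p₁ − p₂)²
  = (1.645 + 1.282)² · (0.73·0.27 + 0.56·0.44) / (0.17)²
  = (2.927)² · (0.1971 + 0.2464) / 0.0289
  = 8.5673 · 0.4435 / 0.0289
  = 131.47
Round up → n = 132 per group.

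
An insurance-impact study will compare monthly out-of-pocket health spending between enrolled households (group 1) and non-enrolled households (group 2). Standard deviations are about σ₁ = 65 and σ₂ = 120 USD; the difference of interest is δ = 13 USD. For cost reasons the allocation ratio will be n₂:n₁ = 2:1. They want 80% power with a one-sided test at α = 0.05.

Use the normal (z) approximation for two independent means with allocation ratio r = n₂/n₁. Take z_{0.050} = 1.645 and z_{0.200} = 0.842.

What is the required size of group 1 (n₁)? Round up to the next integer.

n₁ = 419

n₁ = (z_α + z_β)² · (σ₁² + σ₂²/r) / δ²
   = (1.645 + 0.842)² · (65² + 120²/2) / 13²
   = 6.1852 · (4225 + 7200) / 169
   = 6.1852 · 11425 / 169
   = 418.14
Round up → n₁ = 419; n₂ = r·n₁ = 2 × 419 = 838.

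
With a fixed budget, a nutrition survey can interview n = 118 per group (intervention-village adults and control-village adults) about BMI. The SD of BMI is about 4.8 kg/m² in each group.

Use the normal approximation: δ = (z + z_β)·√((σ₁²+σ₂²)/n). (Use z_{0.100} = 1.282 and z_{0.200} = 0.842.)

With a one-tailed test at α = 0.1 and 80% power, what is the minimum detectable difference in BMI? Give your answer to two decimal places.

δ = (z_α + z_β) · √((σ₁²+σ₂²)/n)
  = (1.282 + 0.842) · √(46.08/118)
  = 2.124 · √0.39051
  = 2.124 · 0.6249
  = 1.3273

Minimum detectable difference ≈ 1.33 kg/m²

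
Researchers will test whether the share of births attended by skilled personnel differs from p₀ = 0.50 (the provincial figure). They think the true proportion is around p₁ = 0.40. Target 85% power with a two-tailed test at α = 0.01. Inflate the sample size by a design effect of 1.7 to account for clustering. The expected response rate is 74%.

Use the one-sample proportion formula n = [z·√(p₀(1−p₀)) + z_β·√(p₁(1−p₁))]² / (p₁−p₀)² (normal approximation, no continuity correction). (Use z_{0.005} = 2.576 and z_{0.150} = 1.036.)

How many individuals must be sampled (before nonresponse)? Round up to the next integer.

n = [z_{α/2}·√(p₀q₀) + z_β·√(p₁q₁)]² / (p₁ − p₀)²
  = [2.576·√(0.50·0.50) + 1.036·√(0.40·0.60)]² / (-0.10)²
  = [2.576·0.5000 + 1.036·0.4899]² / 0.0100
  = [1.7955]² / 0.0100
  = 322.39
Design effect: 1.7 × 322.39 = 548.07.
Adjust for 74% response: 548.07 / 0.74 = 740.64.
Round up → n = 741.

n = 741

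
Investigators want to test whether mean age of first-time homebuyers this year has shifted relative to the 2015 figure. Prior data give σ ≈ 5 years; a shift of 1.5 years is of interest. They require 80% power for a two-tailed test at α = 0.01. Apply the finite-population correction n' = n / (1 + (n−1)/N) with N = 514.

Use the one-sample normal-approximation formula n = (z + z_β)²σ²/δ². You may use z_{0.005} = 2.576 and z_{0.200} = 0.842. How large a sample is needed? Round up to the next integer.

n = 104

n = (z_{α/2} + z_β)² · σ² / δ²
  = (2.576 + 0.842)² · 5² / 1.5²
  = 11.6827 · 25 / 2.25
  = 129.81
Finite-population correction (N = 514): 129.81 / (1 + (129.81 − 1)/514) = 103.80.
Round up → n = 104.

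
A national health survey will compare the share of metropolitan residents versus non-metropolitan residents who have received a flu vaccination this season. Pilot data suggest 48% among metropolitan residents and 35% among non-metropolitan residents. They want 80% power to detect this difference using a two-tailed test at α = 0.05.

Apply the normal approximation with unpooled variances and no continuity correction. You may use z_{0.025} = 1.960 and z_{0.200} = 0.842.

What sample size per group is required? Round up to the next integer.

n = (z_{α/2} + z_β)² · [p₁(1−p₁) + p₂(1−p₂)] / (p₁ − p₂)²
  = (1.960 + 0.842)² · (0.48·0.52 + 0.35·0.65) / (0.13)²
  = (2.802)² · (0.2496 + 0.2275) / 0.0169
  = 7.8512 · 0.4771 / 0.0169
  = 221.65
Round up → n = 222 per group.

n = 222 per group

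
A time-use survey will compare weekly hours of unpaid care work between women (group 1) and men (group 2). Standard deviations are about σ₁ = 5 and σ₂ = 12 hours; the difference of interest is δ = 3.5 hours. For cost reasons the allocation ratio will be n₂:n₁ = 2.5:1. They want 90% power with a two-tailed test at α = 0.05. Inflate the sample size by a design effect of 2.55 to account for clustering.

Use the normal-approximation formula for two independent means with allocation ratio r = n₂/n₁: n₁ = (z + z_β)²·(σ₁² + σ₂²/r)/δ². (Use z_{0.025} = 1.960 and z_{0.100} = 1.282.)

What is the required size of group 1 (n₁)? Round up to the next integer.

n₁ = (z_{α/2} + z_β)² · (σ₁² + σ₂²/r) / δ²
   = (1.960 + 1.282)² · (5² + 12²/2.5) / 3.5²
   = 10.5106 · (25 + 57.6) / 12.25
   = 10.5106 · 82.6 / 12.25
   = 70.87
Design effect: 2.55 × 70.87 = 180.72.
Round up → n₁ = 181; n₂ = r·n₁ = 2.5 × 181 = 453.

n₁ = 181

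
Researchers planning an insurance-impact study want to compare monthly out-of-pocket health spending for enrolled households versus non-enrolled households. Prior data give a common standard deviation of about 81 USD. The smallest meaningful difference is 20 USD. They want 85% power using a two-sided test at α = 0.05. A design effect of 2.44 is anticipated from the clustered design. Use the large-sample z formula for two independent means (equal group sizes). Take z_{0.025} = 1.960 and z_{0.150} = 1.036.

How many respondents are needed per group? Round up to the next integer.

n = (z_{α/2} + z_β)² · (σ₁² + σ₂²) / δ²
  = (1.960 + 1.036)² · (2·81² = 13122) / 20²
  = 8.9760 · 13122 / 400
  = 294.46
Design effect: 2.44 × 294.46 = 718.48.
Round up → n = 719 per group.

n = 719 per group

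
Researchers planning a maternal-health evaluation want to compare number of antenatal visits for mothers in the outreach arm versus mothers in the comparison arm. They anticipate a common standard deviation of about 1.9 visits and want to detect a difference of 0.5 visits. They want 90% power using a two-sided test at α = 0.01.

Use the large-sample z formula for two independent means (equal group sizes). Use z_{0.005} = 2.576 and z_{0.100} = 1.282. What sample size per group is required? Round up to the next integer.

n = 430 per group

n = (z_{α/2} + z_β)² · (σ₁² + σ₂²) / δ²
  = (2.576 + 1.282)² · (2·1.9² = 7.22) / 0.5²
  = 14.8842 · 7.22 / 0.25
  = 429.85
Round up → n = 430 per group.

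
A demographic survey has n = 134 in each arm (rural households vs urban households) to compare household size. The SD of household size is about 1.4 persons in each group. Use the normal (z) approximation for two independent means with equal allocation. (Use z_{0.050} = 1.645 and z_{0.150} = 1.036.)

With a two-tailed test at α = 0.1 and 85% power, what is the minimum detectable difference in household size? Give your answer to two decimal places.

δ = (z_{α/2} + z_β) · √((σ₁²+σ₂²)/n)
  = (1.645 + 1.036) · √(3.92/134)
  = 2.681 · √0.02925
  = 2.681 · 0.1710
  = 0.4586

Minimum detectable difference ≈ 0.46 persons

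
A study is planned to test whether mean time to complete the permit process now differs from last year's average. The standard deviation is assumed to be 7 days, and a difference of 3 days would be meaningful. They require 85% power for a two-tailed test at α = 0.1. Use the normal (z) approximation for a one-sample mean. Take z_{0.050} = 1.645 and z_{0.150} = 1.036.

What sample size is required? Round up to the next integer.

n = 40

n = (z_{α/2} + z_β)² · σ² / δ²
  = (1.645 + 1.036)² · 7² / 3²
  = 7.1878 · 49 / 9
  = 39.13
Round up → n = 40.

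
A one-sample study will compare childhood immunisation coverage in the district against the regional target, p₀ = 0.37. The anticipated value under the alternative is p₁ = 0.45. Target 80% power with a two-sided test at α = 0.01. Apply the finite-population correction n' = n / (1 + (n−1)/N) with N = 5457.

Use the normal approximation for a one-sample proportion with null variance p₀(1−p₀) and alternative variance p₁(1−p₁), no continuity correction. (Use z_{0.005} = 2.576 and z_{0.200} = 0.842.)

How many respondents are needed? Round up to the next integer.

n = 401

n = [z_{α/2}·√(p₀q₀) + z_β·√(p₁q₁)]² / (p₁ − p₀)²
  = [2.576·√(0.37·0.63) + 0.842·√(0.45·0.55)]² / (0.08)²
  = [2.576·0.4828 + 0.842·0.4975]² / 0.0064
  = [1.6626]² / 0.0064
  = 431.91
Finite-population correction (N = 5457): 431.91 / (1 + (431.91 − 1)/5457) = 400.30.
Round up → n = 401.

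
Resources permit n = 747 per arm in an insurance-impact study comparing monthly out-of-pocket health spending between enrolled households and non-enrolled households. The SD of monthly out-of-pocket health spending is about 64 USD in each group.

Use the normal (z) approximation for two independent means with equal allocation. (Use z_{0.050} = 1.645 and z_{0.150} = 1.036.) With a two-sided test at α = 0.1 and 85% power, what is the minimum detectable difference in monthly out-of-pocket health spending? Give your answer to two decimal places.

Minimum detectable difference ≈ 8.88 USD

δ = (z_{α/2} + z_β) · √((σ₁²+σ₂²)/n)
  = (1.645 + 1.036) · √(8192/747)
  = 2.681 · √10.9665
  = 2.681 · 3.3116
  = 8.8783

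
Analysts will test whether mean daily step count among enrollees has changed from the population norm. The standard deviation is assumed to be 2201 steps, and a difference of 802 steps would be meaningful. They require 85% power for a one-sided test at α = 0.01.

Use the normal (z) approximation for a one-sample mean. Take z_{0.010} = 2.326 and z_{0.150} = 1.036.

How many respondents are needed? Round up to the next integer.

n = (z_α + z_β)² · σ² / δ²
  = (2.326 + 1.036)² · 2201² / 802²
  = 11.3030 · 4844401 / 643204
  = 85.13
Round up → n = 86.

n = 86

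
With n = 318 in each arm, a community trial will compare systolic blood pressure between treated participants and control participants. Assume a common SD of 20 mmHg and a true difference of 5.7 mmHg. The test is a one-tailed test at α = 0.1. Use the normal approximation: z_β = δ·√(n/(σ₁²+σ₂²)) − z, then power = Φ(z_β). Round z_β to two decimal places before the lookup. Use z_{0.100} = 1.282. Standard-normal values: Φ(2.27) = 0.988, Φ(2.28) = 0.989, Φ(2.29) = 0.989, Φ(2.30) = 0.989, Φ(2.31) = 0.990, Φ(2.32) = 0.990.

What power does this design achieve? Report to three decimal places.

Power ≈ 0.990

z_β = δ·√(n/(σ₁²+σ₂²)) − z_α
    = 5.7 · √(318/800) − 1.282
    = 5.7 · 0.63048 − 1.282
    = 3.5937 − 1.282 = 2.3117 → 2.31
Power = Φ(2.31) = 0.990.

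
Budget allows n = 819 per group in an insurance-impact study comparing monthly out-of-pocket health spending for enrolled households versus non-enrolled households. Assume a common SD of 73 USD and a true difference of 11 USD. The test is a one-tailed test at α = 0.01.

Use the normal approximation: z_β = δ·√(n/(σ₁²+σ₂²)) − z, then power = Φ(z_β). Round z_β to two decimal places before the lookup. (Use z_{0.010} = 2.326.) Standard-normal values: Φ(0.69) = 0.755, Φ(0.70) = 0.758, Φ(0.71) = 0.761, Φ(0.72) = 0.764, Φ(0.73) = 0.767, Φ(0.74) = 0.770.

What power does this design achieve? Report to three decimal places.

Power ≈ 0.764

z_β = δ·√(n/(σ₁²+σ₂²)) − z_α
    = 11 · √(819/10658) − 2.326
    = 11 · 0.27721 − 2.326
    = 3.0493 − 2.326 = 0.7233 → 0.72
Power = Φ(0.72) = 0.764.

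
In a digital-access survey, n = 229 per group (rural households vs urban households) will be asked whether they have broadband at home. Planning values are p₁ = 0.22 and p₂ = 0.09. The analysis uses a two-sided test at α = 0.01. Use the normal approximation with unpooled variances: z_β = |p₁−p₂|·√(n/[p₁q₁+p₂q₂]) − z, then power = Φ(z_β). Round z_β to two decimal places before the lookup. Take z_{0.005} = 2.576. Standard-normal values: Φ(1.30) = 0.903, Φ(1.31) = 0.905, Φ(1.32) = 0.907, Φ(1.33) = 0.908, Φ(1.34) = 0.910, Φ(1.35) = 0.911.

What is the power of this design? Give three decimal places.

Power ≈ 0.908

z_β = |p₁−p₂|·√(n/[p₁q₁+p₂q₂]) − z_{α/2}
    = 0.13 · √(229/0.2535) − 2.576
    = 0.13 · 30.0558 − 2.576
    = 3.9073 − 2.576 = 1.3313 → 1.33
Power = Φ(1.33) = 0.908.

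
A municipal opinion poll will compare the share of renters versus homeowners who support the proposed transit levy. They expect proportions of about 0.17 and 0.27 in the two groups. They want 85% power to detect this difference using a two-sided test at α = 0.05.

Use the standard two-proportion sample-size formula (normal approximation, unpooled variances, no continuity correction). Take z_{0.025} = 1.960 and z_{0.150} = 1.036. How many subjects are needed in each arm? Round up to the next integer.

n = 304 per group

n = (z_{α/2} + z_β)² · [p₁(1−p₁) + p₂(1−p₂)] / (p₁ − p₂)²
  = (1.960 + 1.036)² · (0.17·0.83 + 0.27·0.73) / (-0.10)²
  = (2.996)² · (0.1411 + 0.1971) / 0.0100
  = 8.9760 · 0.3382 / 0.0100
  = 303.57
Round up → n = 304 per group.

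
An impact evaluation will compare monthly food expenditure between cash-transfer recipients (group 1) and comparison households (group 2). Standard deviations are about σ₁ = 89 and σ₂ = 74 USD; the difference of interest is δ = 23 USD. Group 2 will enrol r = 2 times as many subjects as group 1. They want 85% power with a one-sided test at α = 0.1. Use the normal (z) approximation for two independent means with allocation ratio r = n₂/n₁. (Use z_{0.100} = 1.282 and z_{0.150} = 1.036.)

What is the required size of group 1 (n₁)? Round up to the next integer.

n₁ = 109

n₁ = (z_α + z_β)² · (σ₁² + σ₂²/r) / δ²
   = (1.282 + 1.036)² · (89² + 74²/2) / 23²
   = 5.3731 · (7921 + 2738) / 529
   = 5.3731 · 10659 / 529
   = 108.26
Round up → n₁ = 109; n₂ = r·n₁ = 2 × 109 = 218.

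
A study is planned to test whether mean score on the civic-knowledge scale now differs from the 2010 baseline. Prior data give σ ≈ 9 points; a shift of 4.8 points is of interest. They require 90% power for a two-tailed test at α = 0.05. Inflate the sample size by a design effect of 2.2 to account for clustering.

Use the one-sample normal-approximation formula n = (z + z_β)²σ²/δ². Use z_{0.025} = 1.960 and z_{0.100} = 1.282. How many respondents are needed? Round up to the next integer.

n = 82

n = (z_{α/2} + z_β)² · σ² / δ²
  = (1.960 + 1.282)² · 9² / 4.8²
  = 10.5106 · 81 / 23.04
  = 36.95
Design effect: 2.2 × 36.95 = 81.29.
Round up → n = 82.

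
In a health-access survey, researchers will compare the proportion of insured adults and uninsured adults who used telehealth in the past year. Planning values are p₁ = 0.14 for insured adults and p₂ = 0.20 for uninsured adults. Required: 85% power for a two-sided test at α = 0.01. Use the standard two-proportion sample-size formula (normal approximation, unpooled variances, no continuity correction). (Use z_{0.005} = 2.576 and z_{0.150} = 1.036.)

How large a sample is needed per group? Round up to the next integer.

n = (z_{α/2} + z_β)² · [p₁(1−p₁) + p₂(1−p₂)] / (p₁ − p₂)²
  = (2.576 + 1.036)² · (0.14·0.86 + 0.20·0.80) / (-0.06)²
  = (3.612)² · (0.1204 + 0.1600) / 0.0036
  = 13.0465 · 0.2804 / 0.0036
  = 1016.18
Round up → n = 1017 per group.

n = 1017 per group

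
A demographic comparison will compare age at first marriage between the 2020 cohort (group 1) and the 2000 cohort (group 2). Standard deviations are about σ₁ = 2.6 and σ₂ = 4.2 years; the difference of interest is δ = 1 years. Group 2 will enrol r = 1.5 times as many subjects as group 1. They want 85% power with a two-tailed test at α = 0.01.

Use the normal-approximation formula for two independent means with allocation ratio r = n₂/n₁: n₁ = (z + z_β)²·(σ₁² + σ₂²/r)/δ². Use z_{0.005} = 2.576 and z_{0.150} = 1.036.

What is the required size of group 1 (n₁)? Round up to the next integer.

n₁ = 242

n₁ = (z_{α/2} + z_β)² · (σ₁² + σ₂²/r) / δ²
   = (2.576 + 1.036)² · (2.6² + 4.2²/1.5) / 1²
   = 13.0465 · (6.76 + 11.76) / 1
   = 13.0465 · 18.52 / 1
   = 241.62
Round up → n₁ = 242; n₂ = r·n₁ = 1.5 × 242 = 363.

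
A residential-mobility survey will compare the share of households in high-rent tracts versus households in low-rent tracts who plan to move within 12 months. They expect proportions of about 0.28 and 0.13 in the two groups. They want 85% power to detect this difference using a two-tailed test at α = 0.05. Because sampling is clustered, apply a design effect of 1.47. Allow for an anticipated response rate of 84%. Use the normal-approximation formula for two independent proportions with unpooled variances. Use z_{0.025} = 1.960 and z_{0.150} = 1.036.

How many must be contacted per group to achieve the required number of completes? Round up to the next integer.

n = 220 per group

n = (z_{α/2} + z_β)² · [p₁(1−p₁) + p₂(1−p₂)] / (p₁ − p₂)²
  = (1.960 + 1.036)² · (0.28·0.72 + 0.13·0.87) / (0.15)²
  = (2.996)² · (0.2016 + 0.1131) / 0.0225
  = 8.9760 · 0.3147 / 0.0225
  = 125.54
Design effect: 1.47 × 125.54 = 184.55.
Adjust for 84% response: 184.55 / 0.84 = 219.70.
Round up → n = 220 per group.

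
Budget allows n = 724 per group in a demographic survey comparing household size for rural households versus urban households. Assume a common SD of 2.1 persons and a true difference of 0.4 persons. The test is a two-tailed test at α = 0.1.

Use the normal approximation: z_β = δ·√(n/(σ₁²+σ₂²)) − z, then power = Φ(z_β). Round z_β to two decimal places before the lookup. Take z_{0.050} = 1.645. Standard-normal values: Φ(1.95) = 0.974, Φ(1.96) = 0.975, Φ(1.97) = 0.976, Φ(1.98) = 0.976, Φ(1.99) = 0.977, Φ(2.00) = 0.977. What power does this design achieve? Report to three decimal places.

Power ≈ 0.976

z_β = δ·√(n/(σ₁²+σ₂²)) − z_{α/2}
    = 0.4 · √(724/8.82) − 1.645
    = 0.4 · 9.06014 − 1.645
    = 3.6241 − 1.645 = 1.9791 → 1.98
Power = Φ(1.98) = 0.976.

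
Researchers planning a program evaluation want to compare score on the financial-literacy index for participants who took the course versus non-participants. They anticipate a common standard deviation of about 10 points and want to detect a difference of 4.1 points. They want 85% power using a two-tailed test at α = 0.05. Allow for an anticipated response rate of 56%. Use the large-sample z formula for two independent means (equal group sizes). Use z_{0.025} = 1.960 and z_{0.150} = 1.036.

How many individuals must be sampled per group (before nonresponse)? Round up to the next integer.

n = 191 per group

n = (z_{α/2} + z_β)² · (σ₁² + σ₂²) / δ²
  = (1.960 + 1.036)² · (2·10² = 200) / 4.1²
  = 8.9760 · 200 / 16.81
  = 106.79
Adjust for 56% response: 106.79 / 0.56 = 190.70.
Round up → n = 191 per group.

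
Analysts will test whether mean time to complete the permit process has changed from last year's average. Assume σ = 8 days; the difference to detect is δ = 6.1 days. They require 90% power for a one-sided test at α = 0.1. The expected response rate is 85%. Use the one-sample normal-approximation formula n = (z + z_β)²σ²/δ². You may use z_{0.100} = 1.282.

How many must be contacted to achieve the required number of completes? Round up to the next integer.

n = (z_α + z_β)² · σ² / δ²
  = (1.282 + 1.282)² · 8² / 6.1²
  = 6.5741 · 64 / 37.21
  = 11.31
Adjust for 85% response: 11.31 / 0.85 = 13.30.
Round up → n = 14.

n = 14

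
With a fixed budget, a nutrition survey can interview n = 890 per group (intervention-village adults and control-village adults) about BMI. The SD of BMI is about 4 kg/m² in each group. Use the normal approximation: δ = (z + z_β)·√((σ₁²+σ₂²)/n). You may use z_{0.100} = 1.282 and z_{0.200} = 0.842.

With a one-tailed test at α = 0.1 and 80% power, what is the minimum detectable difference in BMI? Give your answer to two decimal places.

δ = (z_α + z_β) · √((σ₁²+σ₂²)/n)
  = (1.282 + 0.842) · √(32/890)
  = 2.124 · √0.03596
  = 2.124 · 0.1896
  = 0.4027

Minimum detectable difference ≈ 0.40 kg/m²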